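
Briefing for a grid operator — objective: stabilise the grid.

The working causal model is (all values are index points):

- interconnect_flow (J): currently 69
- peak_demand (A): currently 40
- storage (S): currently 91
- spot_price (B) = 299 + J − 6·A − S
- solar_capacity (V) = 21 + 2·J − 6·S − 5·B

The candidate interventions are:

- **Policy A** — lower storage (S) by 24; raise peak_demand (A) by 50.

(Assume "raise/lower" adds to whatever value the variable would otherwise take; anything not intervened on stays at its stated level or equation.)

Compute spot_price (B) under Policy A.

Policy A (S − 24, A + 50):
  J = 69
  A = 40 + 50 = 90
  S = 91 − 24 = 67
  B = 299 + 69 − 6·90 − 67 = -239

-239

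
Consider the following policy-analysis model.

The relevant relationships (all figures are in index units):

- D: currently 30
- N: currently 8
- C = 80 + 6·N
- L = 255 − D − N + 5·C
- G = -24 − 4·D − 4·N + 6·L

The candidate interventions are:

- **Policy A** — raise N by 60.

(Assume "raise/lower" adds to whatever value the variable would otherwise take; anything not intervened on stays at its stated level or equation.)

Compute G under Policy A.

Policy A (N + 60):
  D = 30
  N = 8 + 60 = 68
  C = 80 + 6·68 = 488
  L = 255 − 30 − 68 + 5·488 = 2597
  G = -24 − 4·30 − 4·68 + 6·2597 = 15166

15166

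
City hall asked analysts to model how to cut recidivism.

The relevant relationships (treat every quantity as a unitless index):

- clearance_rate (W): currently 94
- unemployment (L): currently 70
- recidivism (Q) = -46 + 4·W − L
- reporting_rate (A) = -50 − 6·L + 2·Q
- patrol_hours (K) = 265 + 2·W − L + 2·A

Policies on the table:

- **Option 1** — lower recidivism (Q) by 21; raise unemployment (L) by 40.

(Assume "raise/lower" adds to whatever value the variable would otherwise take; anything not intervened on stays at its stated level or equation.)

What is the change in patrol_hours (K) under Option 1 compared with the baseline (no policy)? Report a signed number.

Baseline:
  W = 94
  L = 70
  Q = -46 + 4·94 − 70 = 260
  A = -50 − 6·70 + 2·260 = 50
  K = 265 + 2·94 − 70 + 2·50 = 483
Option 1 (Q − 21, L + 40):
  W = 94
  L = 70 + 40 = 110
  Q = -46 + 4·94 − 110 (−21 from intervention) = 199
  A = -50 − 6·110 + 2·199 = -312
  K = 265 + 2·94 − 110 + 2·(-312) = -281
Change in K: -281 − 483 = -764

-764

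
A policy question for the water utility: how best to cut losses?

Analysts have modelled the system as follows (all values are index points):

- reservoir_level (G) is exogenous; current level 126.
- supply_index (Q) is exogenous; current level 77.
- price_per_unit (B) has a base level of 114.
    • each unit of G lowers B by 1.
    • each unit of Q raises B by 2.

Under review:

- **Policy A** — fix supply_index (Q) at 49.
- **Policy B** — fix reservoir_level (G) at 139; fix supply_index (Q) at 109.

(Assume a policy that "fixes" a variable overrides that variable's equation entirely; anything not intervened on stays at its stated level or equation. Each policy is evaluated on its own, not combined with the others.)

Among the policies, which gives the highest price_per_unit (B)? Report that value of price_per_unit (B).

Policy A (Q := 49):
  G = 126
  Q = 49
  B = 114 − 126 + 2·49 = 86
Policy B (G := 139, Q := 109):
  G = 139
  Q = 109
  B = 114 − 139 + 2·109 = 193
Comparing — Policy A: B=86, Policy B: B=193. Highest is 193 (Policy B).

193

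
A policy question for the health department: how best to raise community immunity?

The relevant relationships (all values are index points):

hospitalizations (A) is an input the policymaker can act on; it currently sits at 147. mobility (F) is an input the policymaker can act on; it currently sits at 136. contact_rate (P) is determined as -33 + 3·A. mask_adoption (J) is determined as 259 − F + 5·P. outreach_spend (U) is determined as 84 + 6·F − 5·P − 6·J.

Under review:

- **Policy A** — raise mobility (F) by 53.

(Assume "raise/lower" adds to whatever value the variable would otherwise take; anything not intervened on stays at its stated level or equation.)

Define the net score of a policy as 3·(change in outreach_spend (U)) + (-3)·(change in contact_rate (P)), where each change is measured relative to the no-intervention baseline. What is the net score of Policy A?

Baseline:
  A = 147
  F = 136
  P = -33 + 3·147 = 408
  J = 259 − 136 + 5·408 = 2163
  U = 84 + 6·136 − 5·408 − 6·2163 = -14118
Policy A (F + 53):
  A = 147
  F = 136 + 53 = 189
  P = -33 + 3·147 = 408
  J = 259 − 189 + 5·408 = 2110
  U = 84 + 6·189 − 5·408 − 6·2110 = -13482
ΔU = -13482 − (-14118) = 636; ΔP = 408 − 408 = 0
Score = 3·636 + (-3)·0 = 1908

1908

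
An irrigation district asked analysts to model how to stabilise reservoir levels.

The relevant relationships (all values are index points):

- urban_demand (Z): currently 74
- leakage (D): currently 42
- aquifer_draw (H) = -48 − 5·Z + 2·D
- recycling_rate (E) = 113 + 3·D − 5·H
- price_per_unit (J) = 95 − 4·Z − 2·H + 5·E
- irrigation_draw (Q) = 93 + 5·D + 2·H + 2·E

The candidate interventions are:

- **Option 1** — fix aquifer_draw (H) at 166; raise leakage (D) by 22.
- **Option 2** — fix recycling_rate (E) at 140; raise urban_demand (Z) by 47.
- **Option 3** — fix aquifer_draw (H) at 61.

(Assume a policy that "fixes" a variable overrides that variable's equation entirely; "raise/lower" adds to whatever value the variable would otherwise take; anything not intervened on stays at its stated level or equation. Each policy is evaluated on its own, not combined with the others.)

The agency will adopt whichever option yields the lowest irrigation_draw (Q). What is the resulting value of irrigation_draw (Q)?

Option 1 (H := 166, D + 22):
  Z = 74
  D = 42 + 22 = 64
  H = 166
  E = 113 + 3·64 − 5·166 = -525
  Q = 93 + 5·64 + 2·166 + 2·(-525) = -305
Option 2 (E := 140, Z + 47):
  Z = 74 + 47 = 121
  D = 42
  H = -48 − 5·121 + 2·42 = -569
  E = 140
  Q = 93 + 5·42 + 2·(-569) + 2·140 = -555
Option 3 (H := 61):
  Z = 74
  D = 42
  H = 61
  E = 113 + 3·42 − 5·61 = -66
  Q = 93 + 5·42 + 2·61 + 2·(-66) = 293
Comparing — Option 1: Q=-305, Option 2: Q=-555, Option 3: Q=293. Lowest is -555 (Option 2).

-555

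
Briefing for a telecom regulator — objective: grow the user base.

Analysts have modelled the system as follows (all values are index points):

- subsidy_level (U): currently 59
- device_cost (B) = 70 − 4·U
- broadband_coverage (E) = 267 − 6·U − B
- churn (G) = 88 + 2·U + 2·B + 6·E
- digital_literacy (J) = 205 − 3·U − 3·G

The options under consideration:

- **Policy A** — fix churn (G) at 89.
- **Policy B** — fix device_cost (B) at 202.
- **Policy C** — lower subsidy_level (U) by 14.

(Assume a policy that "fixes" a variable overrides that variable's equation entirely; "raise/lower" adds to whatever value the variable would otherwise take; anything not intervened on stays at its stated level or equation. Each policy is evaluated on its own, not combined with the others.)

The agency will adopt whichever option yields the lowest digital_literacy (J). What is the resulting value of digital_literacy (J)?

-1730

Policy A (G := 89):
  U = 59
  B = 70 − 4·59 = -166
  E = 267 − 6·59 − (-166) = 79
  G = 89
  J = 205 − 3·59 − 3·89 = -239
Policy B (B := 202):
  U = 59
  B = 202
  E = 267 − 6·59 − 202 = -289
  G = 88 + 2·59 + 2·202 + 6·(-289) = -1124
  J = 205 − 3·59 − 3·(-1124) = 3400
Policy C (U − 14):
  U = 59 − 14 = 45
  B = 70 − 4·45 = -110
  E = 267 − 6·45 − (-110) = 107
  G = 88 + 2·45 + 2·(-110) + 6·107 = 600
  J = 205 − 3·45 − 3·600 = -1730
Comparing — Policy A: J=-239, Policy B: J=3400, Policy C: J=-1730. Lowest is -1730 (Policy C).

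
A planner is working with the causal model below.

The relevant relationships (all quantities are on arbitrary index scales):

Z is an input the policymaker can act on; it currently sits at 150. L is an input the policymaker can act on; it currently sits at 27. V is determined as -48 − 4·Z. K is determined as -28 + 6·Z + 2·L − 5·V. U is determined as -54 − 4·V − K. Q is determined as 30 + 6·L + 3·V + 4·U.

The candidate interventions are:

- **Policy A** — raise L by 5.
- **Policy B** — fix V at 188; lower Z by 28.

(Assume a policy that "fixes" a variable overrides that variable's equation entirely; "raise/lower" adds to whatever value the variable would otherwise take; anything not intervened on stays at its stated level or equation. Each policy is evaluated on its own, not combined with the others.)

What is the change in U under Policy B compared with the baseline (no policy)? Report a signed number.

1004

Baseline:
  Z = 150
  L = 27
  V = -48 − 4·150 = -648
  K = -28 + 6·150 + 2·27 − 5·(-648) = 4166
  U = -54 − 4·(-648) − 4166 = -1628
Policy B (V := 188, Z − 28):
  Z = 150 − 28 = 122
  L = 27
  V = 188
  K = -28 + 6·122 + 2·27 − 5·188 = -182
  U = -54 − 4·188 − (-182) = -624
Change in U: -624 − (-1628) = 1004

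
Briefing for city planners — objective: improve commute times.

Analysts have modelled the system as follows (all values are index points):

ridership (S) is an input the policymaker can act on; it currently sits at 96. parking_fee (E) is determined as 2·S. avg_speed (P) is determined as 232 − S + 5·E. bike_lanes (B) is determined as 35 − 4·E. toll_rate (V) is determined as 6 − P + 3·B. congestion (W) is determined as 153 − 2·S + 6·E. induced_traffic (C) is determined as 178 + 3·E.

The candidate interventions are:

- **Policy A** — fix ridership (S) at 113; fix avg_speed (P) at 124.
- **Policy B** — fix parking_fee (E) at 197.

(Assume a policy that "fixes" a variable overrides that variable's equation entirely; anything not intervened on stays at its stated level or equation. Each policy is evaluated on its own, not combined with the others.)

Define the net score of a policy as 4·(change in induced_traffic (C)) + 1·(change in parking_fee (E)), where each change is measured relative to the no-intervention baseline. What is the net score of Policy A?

442

Baseline:
  S = 96
  E = 0 + 2·96 = 192
  C = 178 + 3·192 = 754
Policy A (S := 113, P := 124):
  S = 113
  E = 0 + 2·113 = 226
  C = 178 + 3·226 = 856
ΔC = 856 − 754 = 102; ΔE = 226 − 192 = 34
Score = 4·102 + 1·34 = 442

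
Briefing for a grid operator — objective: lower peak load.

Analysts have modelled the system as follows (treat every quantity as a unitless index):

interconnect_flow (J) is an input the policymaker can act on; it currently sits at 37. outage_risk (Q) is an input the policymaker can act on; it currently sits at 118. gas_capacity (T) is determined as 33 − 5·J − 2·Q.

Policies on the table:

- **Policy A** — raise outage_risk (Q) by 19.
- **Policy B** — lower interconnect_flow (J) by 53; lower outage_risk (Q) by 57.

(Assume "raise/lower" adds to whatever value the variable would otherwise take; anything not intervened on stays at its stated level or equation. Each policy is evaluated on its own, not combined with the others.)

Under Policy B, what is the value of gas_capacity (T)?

Policy B (J − 53, Q − 57):
  J = 37 − 53 = -16
  Q = 118 − 57 = 61
  T = 33 − 5·(-16) − 2·61 = -9

-9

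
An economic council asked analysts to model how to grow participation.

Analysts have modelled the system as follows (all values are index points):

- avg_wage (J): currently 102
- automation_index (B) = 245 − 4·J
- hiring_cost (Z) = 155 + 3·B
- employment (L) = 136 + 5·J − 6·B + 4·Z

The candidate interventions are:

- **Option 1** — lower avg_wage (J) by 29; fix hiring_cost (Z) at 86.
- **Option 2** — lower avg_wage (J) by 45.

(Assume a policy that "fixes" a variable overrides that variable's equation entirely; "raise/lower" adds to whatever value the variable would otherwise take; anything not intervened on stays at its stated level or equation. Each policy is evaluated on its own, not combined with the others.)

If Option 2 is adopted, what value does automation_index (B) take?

Option 2 (J − 45):
  J = 102 − 45 = 57
  B = 245 − 4·57 = 17

17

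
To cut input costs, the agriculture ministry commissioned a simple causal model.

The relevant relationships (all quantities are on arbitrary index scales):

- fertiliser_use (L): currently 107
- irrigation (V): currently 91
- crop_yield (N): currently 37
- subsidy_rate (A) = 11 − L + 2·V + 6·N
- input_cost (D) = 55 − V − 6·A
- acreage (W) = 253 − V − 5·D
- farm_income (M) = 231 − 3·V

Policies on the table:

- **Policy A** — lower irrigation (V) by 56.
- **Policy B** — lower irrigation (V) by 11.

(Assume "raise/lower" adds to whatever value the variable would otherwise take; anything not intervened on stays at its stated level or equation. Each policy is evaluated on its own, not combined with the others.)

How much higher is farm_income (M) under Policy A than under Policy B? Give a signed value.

135

Policy A (V − 56):
  V = 91 − 56 = 35
  M = 231 − 3·35 = 126
Policy B (V − 11):
  V = 91 − 11 = 80
  M = 231 − 3·80 = -9
M: 126 − (-9) = 135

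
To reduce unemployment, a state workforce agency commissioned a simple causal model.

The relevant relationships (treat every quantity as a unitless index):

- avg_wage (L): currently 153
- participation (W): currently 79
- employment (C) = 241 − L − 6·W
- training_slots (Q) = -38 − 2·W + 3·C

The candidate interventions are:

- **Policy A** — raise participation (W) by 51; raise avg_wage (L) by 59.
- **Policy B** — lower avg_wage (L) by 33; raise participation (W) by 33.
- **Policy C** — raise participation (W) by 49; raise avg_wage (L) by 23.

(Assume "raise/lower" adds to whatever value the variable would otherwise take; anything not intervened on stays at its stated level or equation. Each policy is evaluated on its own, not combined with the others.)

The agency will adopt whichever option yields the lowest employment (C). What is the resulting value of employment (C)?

-751

Policy A (W + 51, L + 59):
  L = 153 + 59 = 212
  W = 79 + 51 = 130
  C = 241 − 212 − 6·130 = -751
Policy B (L − 33, W + 33):
  L = 153 − 33 = 120
  W = 79 + 33 = 112
  C = 241 − 120 − 6·112 = -551
Policy C (W + 49, L + 23):
  L = 153 + 23 = 176
  W = 79 + 49 = 128
  C = 241 − 176 − 6·128 = -703
Comparing — Policy A: C=-751, Policy B: C=-551, Policy C: C=-703. Lowest is -751 (Policy A).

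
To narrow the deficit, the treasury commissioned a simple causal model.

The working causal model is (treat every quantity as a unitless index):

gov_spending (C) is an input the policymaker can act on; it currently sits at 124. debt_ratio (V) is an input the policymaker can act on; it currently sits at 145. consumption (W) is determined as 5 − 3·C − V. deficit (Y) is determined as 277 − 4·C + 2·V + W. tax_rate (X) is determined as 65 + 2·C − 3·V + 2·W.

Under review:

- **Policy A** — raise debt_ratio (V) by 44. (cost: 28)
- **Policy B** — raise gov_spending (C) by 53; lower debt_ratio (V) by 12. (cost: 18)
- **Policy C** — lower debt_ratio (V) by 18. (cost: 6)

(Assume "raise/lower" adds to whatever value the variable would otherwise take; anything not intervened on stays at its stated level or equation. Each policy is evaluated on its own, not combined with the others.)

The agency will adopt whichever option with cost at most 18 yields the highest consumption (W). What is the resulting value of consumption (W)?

Policy B (C + 53, V − 12):
  C = 124 + 53 = 177
  V = 145 − 12 = 133
  W = 5 − 3·177 − 133 = -659
Policy C (V − 18):
  C = 124
  V = 145 − 18 = 127
  W = 5 − 3·124 − 127 = -494
Comparing — Policy B: W=-659, Policy C: W=-494. Highest is -494 (Policy C).

-494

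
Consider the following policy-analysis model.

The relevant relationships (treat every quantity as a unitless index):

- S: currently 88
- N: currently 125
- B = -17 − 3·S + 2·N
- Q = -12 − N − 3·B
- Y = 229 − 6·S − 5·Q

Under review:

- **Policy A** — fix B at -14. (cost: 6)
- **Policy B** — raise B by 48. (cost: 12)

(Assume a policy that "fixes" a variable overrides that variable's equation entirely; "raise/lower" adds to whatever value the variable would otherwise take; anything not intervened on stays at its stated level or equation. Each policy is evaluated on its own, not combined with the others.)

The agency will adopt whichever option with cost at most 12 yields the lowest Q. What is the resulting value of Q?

Policy A (B := -14):
  S = 88
  N = 125
  B = -14
  Q = -12 − 125 − 3·(-14) = -95
Policy B (B + 48):
  S = 88
  N = 125
  B = -17 − 3·88 + 2·125 (+48 from intervention) = 17
  Q = -12 − 125 − 3·17 = -188
Comparing — Policy A: Q=-95, Policy B: Q=-188. Lowest is -188 (Policy B).

-188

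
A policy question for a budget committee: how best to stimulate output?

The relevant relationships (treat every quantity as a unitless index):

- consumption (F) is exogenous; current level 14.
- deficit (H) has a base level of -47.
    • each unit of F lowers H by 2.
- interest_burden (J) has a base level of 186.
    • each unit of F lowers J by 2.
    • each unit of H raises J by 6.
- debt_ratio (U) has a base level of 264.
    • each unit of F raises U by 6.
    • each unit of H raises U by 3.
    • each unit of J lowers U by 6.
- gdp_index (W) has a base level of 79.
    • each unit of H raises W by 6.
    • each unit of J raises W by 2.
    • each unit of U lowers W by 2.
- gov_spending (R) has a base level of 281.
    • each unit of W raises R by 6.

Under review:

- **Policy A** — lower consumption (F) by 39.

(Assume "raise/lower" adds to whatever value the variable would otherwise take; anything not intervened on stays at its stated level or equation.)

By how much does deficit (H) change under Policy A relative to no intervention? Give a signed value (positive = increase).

Baseline:
  F = 14
  H = -47 − 2·14 = -75
Policy A (F − 39):
  F = 14 − 39 = -25
  H = -47 − 2·(-25) = 3
Change in H: 3 − (-75) = 78

78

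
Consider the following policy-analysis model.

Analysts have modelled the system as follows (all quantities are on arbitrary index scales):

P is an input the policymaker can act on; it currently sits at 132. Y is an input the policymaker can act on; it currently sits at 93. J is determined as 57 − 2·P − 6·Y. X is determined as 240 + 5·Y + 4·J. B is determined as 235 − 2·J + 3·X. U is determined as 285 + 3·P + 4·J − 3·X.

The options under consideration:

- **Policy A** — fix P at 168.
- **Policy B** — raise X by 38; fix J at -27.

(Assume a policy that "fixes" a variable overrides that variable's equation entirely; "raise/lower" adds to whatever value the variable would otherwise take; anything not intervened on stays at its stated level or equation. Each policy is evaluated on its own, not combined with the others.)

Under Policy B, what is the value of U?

Policy B (X + 38, J := -27):
  P = 132
  Y = 93
  J = -27
  X = 240 + 5·93 + 4·(-27) (+38 from intervention) = 635
  U = 285 + 3·132 + 4·(-27) − 3·635 = -1332

-1332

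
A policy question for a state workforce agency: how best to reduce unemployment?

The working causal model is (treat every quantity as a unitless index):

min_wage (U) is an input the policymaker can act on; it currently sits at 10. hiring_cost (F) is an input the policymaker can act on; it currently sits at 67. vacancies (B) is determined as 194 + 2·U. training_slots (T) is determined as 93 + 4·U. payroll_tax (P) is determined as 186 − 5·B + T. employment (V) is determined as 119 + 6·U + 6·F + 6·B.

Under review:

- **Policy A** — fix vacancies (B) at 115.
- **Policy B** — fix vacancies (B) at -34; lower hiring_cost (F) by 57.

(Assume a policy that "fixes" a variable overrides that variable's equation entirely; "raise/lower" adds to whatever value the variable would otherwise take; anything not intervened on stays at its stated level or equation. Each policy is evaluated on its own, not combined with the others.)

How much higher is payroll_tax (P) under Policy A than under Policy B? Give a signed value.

Policy A (B := 115):
  U = 10
  B = 115
  T = 93 + 4·10 = 133
  P = 186 − 5·115 + 133 = -256
Policy B (B := -34, F − 57):
  U = 10
  B = -34
  T = 93 + 4·10 = 133
  P = 186 − 5·(-34) + 133 = 489
P: -256 − 489 = -745

-745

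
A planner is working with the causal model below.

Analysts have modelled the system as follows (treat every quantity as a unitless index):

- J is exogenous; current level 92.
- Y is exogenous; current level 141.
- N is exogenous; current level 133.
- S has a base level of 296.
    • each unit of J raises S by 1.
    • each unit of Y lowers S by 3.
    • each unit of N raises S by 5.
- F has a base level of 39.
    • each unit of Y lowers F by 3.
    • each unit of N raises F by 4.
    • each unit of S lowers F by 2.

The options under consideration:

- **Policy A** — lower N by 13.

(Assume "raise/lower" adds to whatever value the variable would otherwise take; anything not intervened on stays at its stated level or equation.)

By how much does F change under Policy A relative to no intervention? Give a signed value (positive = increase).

Baseline:
  J = 92
  Y = 141
  N = 133
  S = 296 + 92 − 3·141 + 5·133 = 630
  F = 39 − 3·141 + 4·133 − 2·630 = -1112
Policy A (N − 13):
  J = 92
  Y = 141
  N = 133 − 13 = 120
  S = 296 + 92 − 3·141 + 5·120 = 565
  F = 39 − 3·141 + 4·120 − 2·565 = -1034
Change in F: -1034 − (-1112) = 78

78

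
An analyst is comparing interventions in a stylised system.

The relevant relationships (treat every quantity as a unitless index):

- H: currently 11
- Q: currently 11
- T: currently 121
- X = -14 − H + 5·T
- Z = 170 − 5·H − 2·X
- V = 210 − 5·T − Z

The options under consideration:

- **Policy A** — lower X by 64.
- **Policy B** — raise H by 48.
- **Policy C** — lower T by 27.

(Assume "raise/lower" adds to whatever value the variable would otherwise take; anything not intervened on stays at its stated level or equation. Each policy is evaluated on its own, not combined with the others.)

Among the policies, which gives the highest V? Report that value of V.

794

Policy A (X − 64):
  H = 11
  T = 121
  X = -14 − 11 + 5·121 (−64 from intervention) = 516
  Z = 170 − 5·11 − 2·516 = -917
  V = 210 − 5·121 − (-917) = 522
Policy B (H + 48):
  H = 11 + 48 = 59
  T = 121
  X = -14 − 59 + 5·121 = 532
  Z = 170 − 5·59 − 2·532 = -1189
  V = 210 − 5·121 − (-1189) = 794
Policy C (T − 27):
  H = 11
  T = 121 − 27 = 94
  X = -14 − 11 + 5·94 = 445
  Z = 170 − 5·11 − 2·445 = -775
  V = 210 − 5·94 − (-775) = 515
Comparing — Policy A: V=522, Policy B: V=794, Policy C: V=515. Highest is 794 (Policy B).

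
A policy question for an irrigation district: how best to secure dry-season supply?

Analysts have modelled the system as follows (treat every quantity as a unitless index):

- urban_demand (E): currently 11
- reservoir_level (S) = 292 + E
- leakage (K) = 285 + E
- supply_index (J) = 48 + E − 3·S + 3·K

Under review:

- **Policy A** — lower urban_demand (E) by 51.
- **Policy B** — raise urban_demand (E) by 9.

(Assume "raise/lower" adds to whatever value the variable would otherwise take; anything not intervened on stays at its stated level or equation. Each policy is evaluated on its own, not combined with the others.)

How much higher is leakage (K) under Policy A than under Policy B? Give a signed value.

Policy A (E − 51):
  E = 11 − 51 = -40
  K = 285 + (-40) = 245
Policy B (E + 9):
  E = 11 + 9 = 20
  K = 285 + 20 = 305
K: 245 − 305 = -60

-60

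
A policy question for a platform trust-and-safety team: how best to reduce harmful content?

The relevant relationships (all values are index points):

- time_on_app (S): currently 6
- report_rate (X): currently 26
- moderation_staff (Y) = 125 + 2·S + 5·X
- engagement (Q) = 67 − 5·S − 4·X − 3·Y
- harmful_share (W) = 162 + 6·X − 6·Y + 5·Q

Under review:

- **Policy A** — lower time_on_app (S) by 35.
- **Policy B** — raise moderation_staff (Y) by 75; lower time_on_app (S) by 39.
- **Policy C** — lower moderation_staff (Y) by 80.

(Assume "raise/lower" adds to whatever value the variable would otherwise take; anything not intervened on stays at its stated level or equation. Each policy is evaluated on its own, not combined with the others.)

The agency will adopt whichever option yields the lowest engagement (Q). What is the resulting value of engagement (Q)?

-664

Policy A (S − 35):
  S = 6 − 35 = -29
  X = 26
  Y = 125 + 2·(-29) + 5·26 = 197
  Q = 67 − 5·(-29) − 4·26 − 3·197 = -483
Policy B (Y + 75, S − 39):
  S = 6 − 39 = -33
  X = 26
  Y = 125 + 2·(-33) + 5·26 (+75 from intervention) = 264
  Q = 67 − 5·(-33) − 4·26 − 3·264 = -664
Policy C (Y − 80):
  S = 6
  X = 26
  Y = 125 + 2·6 + 5·26 (−80 from intervention) = 187
  Q = 67 − 5·6 − 4·26 − 3·187 = -628
Comparing — Policy A: Q=-483, Policy B: Q=-664, Policy C: Q=-628. Lowest is -664 (Policy B).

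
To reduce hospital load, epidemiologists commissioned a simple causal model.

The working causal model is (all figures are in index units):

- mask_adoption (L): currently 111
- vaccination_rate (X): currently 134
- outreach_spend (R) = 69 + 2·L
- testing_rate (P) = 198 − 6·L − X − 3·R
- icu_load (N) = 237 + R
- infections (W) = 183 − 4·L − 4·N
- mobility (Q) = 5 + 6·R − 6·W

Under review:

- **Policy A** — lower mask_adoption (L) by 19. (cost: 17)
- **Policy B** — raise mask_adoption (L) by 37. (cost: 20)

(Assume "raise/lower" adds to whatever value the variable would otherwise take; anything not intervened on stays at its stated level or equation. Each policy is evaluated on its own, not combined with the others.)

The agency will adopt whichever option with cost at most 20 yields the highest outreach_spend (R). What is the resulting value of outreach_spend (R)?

Policy A (L − 19):
  L = 111 − 19 = 92
  R = 69 + 2·92 = 253
Policy B (L + 37):
  L = 111 + 37 = 148
  R = 69 + 2·148 = 365
Comparing — Policy A: R=253, Policy B: R=365. Highest is 365 (Policy B).

365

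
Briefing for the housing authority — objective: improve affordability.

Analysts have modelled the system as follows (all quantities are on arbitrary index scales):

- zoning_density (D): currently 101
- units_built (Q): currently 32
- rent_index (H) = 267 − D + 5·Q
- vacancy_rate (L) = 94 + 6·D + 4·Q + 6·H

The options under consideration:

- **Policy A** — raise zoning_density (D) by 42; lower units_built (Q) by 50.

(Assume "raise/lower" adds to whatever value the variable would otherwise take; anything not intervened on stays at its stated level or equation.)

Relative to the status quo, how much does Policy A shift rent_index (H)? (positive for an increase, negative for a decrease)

Baseline:
  D = 101
  Q = 32
  H = 267 − 101 + 5·32 = 326
Policy A (D + 42, Q − 50):
  D = 101 + 42 = 143
  Q = 32 − 50 = -18
  H = 267 − 143 + 5·(-18) = 34
Change in H: 34 − 326 = -292

-292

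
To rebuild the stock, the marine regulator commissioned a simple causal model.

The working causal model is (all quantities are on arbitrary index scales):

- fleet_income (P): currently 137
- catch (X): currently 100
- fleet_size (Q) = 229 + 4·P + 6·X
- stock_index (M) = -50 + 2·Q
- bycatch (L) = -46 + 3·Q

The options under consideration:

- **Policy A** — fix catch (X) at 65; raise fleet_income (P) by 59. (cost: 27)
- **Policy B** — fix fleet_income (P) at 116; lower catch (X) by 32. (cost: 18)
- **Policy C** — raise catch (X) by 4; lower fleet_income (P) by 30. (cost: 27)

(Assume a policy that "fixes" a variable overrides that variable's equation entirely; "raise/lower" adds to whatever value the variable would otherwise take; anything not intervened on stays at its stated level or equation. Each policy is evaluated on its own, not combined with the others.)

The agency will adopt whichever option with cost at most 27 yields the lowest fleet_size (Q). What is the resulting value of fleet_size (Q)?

1101

Policy A (X := 65, P + 59):
  P = 137 + 59 = 196
  X = 65
  Q = 229 + 4·196 + 6·65 = 1403
Policy B (P := 116, X − 32):
  P = 116
  X = 100 − 32 = 68
  Q = 229 + 4·116 + 6·68 = 1101
Policy C (X + 4, P − 30):
  P = 137 − 30 = 107
  X = 100 + 4 = 104
  Q = 229 + 4·107 + 6·104 = 1281
Comparing — Policy A: Q=1403, Policy B: Q=1101, Policy C: Q=1281. Lowest is 1101 (Policy B).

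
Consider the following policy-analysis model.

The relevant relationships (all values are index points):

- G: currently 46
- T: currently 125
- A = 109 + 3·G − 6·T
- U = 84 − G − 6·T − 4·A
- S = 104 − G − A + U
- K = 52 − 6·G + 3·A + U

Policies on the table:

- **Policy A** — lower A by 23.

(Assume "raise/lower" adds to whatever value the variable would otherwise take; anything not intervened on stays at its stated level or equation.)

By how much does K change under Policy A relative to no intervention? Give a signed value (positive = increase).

23

Baseline:
  G = 46
  T = 125
  A = 109 + 3·46 − 6·125 = -503
  U = 84 − 46 − 6·125 − 4·(-503) = 1300
  K = 52 − 6·46 + 3·(-503) + 1300 = -433
Policy A (A − 23):
  G = 46
  T = 125
  A = 109 + 3·46 − 6·125 (−23 from intervention) = -526
  U = 84 − 46 − 6·125 − 4·(-526) = 1392
  K = 52 − 6·46 + 3·(-526) + 1392 = -410
Change in K: -410 − (-433) = 23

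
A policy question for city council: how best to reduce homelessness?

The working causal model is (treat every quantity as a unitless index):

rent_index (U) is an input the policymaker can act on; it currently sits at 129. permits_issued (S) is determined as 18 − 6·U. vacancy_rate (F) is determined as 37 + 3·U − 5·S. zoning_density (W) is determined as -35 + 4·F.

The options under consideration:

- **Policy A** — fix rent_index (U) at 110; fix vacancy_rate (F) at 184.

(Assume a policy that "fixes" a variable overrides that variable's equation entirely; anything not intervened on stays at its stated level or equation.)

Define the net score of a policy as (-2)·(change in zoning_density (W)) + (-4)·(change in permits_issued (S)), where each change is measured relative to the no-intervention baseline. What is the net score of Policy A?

Baseline:
  U = 129
  S = 18 − 6·129 = -756
  F = 37 + 3·129 − 5·(-756) = 4204
  W = -35 + 4·4204 = 16781
Policy A (U := 110, F := 184):
  U = 110
  S = 18 − 6·110 = -642
  F = 184
  W = -35 + 4·184 = 701
ΔW = 701 − 16781 = -16080; ΔS = -642 − (-756) = 114
Score = (-2)·(-16080) + (-4)·114 = 31704

31704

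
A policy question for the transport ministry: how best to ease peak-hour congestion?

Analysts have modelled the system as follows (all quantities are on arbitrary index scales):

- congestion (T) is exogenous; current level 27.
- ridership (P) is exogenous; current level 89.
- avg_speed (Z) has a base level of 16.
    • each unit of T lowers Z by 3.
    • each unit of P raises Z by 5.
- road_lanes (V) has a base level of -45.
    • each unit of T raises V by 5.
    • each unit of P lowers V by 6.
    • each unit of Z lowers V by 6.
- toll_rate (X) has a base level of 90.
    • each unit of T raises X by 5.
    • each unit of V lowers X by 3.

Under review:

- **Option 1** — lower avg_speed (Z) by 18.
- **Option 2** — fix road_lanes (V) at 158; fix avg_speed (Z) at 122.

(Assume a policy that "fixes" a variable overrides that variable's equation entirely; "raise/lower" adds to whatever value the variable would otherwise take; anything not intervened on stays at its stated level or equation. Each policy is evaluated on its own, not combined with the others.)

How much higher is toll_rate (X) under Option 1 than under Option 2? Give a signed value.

Option 1 (Z − 18):
  T = 27
  P = 89
  Z = 16 − 3·27 + 5·89 (−18 from intervention) = 362
  V = -45 + 5·27 − 6·89 − 6·362 = -2616
  X = 90 + 5·27 − 3·(-2616) = 8073
Option 2 (V := 158, Z := 122):
  T = 27
  P = 89
  Z = 122
  V = 158
  X = 90 + 5·27 − 3·158 = -249
X: 8073 − (-249) = 8322

8322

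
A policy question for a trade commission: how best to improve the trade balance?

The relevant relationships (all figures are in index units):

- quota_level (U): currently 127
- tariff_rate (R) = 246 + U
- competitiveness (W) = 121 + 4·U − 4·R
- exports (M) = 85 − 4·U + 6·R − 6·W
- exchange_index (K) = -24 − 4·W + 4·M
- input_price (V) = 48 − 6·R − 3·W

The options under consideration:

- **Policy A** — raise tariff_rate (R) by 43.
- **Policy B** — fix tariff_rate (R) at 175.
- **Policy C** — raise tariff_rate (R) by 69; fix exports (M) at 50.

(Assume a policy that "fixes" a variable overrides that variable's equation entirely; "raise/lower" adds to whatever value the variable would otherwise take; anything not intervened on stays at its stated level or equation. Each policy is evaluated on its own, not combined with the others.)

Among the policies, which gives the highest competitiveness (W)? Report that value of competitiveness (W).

-71

Policy A (R + 43):
  U = 127
  R = 246 + 127 (+43 from intervention) = 416
  W = 121 + 4·127 − 4·416 = -1035
Policy B (R := 175):
  U = 127
  R = 175
  W = 121 + 4·127 − 4·175 = -71
Policy C (R + 69, M := 50):
  U = 127
  R = 246 + 127 (+69 from intervention) = 442
  W = 121 + 4·127 − 4·442 = -1139
Comparing — Policy A: W=-1035, Policy B: W=-71, Policy C: W=-1139. Highest is -71 (Policy B).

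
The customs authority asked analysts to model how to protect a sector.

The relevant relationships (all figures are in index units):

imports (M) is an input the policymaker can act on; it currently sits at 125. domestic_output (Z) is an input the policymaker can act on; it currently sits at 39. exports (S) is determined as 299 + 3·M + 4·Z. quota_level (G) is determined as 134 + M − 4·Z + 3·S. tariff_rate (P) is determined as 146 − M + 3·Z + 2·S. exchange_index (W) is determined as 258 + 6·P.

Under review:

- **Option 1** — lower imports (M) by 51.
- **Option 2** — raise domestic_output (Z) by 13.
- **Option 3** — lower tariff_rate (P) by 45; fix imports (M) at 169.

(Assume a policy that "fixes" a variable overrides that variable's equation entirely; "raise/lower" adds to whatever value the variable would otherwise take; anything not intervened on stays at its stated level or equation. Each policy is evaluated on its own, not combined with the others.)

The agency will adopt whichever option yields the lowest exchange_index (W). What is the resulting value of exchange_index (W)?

9516

Option 1 (M − 51):
  M = 125 − 51 = 74
  Z = 39
  S = 299 + 3·74 + 4·39 = 677
  P = 146 − 74 + 3·39 + 2·677 = 1543
  W = 258 + 6·1543 = 9516
Option 2 (Z + 13):
  M = 125
  Z = 39 + 13 = 52
  S = 299 + 3·125 + 4·52 = 882
  P = 146 − 125 + 3·52 + 2·882 = 1941
  W = 258 + 6·1941 = 11904
Option 3 (P − 45, M := 169):
  M = 169
  Z = 39
  S = 299 + 3·169 + 4·39 = 962
  P = 146 − 169 + 3·39 + 2·962 (−45 from intervention) = 1973
  W = 258 + 6·1973 = 12096
Comparing — Option 1: W=9516, Option 2: W=11904, Option 3: W=12096. Lowest is 9516 (Option 1).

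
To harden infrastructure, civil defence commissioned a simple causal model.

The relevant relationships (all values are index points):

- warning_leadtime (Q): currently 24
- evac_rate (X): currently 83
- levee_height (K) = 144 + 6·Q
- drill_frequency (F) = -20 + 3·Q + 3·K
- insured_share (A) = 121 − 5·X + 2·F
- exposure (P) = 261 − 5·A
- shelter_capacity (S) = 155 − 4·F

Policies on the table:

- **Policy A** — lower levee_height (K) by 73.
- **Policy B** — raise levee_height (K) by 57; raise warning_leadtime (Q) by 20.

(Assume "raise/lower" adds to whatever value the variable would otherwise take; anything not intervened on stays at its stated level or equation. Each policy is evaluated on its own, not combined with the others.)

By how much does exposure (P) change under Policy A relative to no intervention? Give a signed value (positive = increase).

Baseline:
  Q = 24
  X = 83
  K = 144 + 6·24 = 288
  F = -20 + 3·24 + 3·288 = 916
  A = 121 − 5·83 + 2·916 = 1538
  P = 261 − 5·1538 = -7429
Policy A (K − 73):
  Q = 24
  X = 83
  K = 144 + 6·24 (−73 from intervention) = 215
  F = -20 + 3·24 + 3·215 = 697
  A = 121 − 5·83 + 2·697 = 1100
  P = 261 − 5·1100 = -5239
Change in P: -5239 − (-7429) = 2190

2190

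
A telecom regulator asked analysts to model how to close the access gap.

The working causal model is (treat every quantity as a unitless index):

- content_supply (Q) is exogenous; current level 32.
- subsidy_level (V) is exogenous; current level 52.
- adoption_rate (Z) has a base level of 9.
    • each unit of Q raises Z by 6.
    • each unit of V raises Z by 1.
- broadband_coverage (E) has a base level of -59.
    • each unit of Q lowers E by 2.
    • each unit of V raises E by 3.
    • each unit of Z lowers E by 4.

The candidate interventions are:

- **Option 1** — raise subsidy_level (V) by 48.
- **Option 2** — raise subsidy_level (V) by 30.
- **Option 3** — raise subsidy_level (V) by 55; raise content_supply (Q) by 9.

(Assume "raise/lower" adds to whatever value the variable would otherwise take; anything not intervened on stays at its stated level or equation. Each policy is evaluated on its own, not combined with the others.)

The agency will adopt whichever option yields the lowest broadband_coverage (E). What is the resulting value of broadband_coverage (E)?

Option 1 (V + 48):
  Q = 32
  V = 52 + 48 = 100
  Z = 9 + 6·32 + 100 = 301
  E = -59 − 2·32 + 3·100 − 4·301 = -1027
Option 2 (V + 30):
  Q = 32
  V = 52 + 30 = 82
  Z = 9 + 6·32 + 82 = 283
  E = -59 − 2·32 + 3·82 − 4·283 = -1009
Option 3 (V + 55, Q + 9):
  Q = 32 + 9 = 41
  V = 52 + 55 = 107
  Z = 9 + 6·41 + 107 = 362
  E = -59 − 2·41 + 3·107 − 4·362 = -1268
Comparing — Option 1: E=-1027, Option 2: E=-1009, Option 3: E=-1268. Lowest is -1268 (Option 3).

-1268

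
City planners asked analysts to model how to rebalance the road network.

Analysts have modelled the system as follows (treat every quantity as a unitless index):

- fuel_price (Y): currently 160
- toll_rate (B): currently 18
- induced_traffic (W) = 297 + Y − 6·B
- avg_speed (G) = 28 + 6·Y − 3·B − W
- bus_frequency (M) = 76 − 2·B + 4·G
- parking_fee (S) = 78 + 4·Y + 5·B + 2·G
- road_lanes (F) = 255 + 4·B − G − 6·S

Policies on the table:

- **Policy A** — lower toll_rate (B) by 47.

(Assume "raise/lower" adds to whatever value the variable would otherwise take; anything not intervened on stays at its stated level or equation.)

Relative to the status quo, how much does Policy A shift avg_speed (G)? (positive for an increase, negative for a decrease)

-141

Baseline:
  Y = 160
  B = 18
  W = 297 + 160 − 6·18 = 349
  G = 28 + 6·160 − 3·18 − 349 = 585
Policy A (B − 47):
  Y = 160
  B = 18 − 47 = -29
  W = 297 + 160 − 6·(-29) = 631
  G = 28 + 6·160 − 3·(-29) − 631 = 444
Change in G: 444 − 585 = -141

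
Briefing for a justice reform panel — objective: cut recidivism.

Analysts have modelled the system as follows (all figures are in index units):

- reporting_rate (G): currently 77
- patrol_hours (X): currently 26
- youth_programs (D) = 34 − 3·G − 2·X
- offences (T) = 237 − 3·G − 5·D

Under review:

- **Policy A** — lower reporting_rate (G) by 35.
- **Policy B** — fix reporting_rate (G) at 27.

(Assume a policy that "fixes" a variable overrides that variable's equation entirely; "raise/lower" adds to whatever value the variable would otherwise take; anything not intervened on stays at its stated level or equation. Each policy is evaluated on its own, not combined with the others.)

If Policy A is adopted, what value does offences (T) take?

Policy A (G − 35):
  G = 77 − 35 = 42
  X = 26
  D = 34 − 3·42 − 2·26 = -144
  T = 237 − 3·42 − 5·(-144) = 831

831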